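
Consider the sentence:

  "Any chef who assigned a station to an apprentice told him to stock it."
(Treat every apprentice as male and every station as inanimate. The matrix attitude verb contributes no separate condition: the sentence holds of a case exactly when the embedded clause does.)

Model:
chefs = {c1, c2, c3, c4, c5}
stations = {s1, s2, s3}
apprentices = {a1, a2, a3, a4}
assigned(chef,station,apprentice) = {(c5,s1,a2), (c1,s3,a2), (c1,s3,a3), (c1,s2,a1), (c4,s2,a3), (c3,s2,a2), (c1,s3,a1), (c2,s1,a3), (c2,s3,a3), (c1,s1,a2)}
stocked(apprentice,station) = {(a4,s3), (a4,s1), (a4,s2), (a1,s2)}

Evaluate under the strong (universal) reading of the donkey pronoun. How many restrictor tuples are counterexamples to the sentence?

9

"him" takes "an apprentice" as antecedent and "it" takes "a station"; both are donkey pronouns co-varying with the restrictor.
Strong reading: for every (c,s,a) with assigned(c,s,a), stocked(a,s).
Restrictor triples: (c1,s1,a2)→stocked(a2,s1) ✗  (c1,s2,a1)→stocked(a1,s2) ✓  (c1,s3,a1)→stocked(a1,s3) ✗  (c1,s3,a2)→stocked(a2,s3) ✗  (c1,s3,a3)→stocked(a3,s3) ✗  (c2,s1,a3)→stocked(a3,s1) ✗  (c2,s3,a3)→stocked(a3,s3) ✗  (c3,s2,a2)→stocked(a2,s2) ✗  (c4,s2,a3)→stocked(a3,s2) ✗  (c5,s1,a2)→stocked(a2,s1) ✗
Counterexamples (restrictor triples failing the scope): 9.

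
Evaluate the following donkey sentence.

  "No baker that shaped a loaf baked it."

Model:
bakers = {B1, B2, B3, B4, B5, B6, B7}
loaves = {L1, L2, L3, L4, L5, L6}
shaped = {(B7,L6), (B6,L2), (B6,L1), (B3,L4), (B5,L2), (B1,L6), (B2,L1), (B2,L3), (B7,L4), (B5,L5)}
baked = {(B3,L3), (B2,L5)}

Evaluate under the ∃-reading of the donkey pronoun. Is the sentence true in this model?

"it" takes "a loaf" as antecedent — a donkey pronoun bound across the clause boundary.
Truth condition: for no (b,l) with shaped(b,l) does baked(b,l) hold.
Restrictor pairs — does the scope hold? (B1,L6):fails  (B2,L1):fails  (B2,L3):fails  (B3,L4):fails  (B5,L2):fails  (B5,L5):fails  (B6,L1):fails  (B6,L2):fails  (B7,L4):fails  (B7,L6):fails
Scope holds for no restrictor pair, so the sentence is true.

True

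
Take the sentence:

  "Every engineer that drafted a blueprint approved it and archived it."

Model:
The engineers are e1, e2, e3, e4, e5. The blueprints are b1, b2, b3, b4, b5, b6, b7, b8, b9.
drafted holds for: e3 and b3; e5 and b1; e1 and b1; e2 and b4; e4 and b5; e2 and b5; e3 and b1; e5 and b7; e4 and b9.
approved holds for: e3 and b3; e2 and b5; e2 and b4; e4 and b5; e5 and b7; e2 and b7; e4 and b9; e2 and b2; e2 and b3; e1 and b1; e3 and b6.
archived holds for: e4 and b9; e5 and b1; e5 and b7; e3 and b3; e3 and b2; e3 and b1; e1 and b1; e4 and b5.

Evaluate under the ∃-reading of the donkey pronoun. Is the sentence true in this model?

False

"it" takes "a blueprint" as antecedent — a donkey pronoun bound across the clause boundary.
Weak reading: every engineer e with some drafted-blueprint has at least one drafted-blueprint b such that approved(e,b) ∧ archived(e,b).
Per engineer: e1:✓  e2:✗  e3:✓  e4:✓  e5:✓
e2 has no witness among its drafted-blueprints.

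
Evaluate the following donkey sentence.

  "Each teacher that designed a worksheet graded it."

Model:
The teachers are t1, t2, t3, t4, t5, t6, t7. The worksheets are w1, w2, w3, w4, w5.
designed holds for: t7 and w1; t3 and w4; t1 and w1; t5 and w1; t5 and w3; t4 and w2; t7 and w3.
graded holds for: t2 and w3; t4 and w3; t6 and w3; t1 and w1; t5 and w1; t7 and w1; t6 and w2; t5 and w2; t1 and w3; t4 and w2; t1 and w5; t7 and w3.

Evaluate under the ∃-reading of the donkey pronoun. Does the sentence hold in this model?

"it" takes "a worksheet" as antecedent — a donkey pronoun bound across the clause boundary.
Weak reading: every teacher t with some designed-worksheet has at least one designed-worksheet w such that graded(t,w).
Per teacher: t1:✓  t3:✗  t4:✓  t5:✓  t7:✓
t3 has no witness among its designed-worksheets.

False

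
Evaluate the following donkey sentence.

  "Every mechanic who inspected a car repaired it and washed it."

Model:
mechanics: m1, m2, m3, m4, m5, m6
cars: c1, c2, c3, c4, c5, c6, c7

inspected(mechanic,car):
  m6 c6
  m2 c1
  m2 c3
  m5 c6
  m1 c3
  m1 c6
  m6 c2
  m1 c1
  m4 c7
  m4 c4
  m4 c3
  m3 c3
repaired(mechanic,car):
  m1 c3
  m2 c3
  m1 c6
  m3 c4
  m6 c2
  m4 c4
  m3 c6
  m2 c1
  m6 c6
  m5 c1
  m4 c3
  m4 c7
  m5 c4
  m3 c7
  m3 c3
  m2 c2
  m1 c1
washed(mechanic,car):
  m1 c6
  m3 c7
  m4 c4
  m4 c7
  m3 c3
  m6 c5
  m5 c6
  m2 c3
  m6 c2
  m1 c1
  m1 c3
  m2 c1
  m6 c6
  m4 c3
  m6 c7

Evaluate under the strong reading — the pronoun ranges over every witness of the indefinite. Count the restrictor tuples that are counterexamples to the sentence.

1

"it" takes "a car" as antecedent — a donkey pronoun bound across the clause boundary.
Strong reading: for every (m,c) with inspected(m,c), repaired(m,c) ∧ washed(m,c).
Restrictor pairs: (m1,c1) ✓  (m1,c3) ✓  (m1,c6) ✓  (m2,c1) ✓  (m2,c3) ✓  (m3,c3) ✓  (m4,c3) ✓  (m4,c4) ✓  (m4,c7) ✓  (m5,c6) ✗  (m6,c2) ✓  (m6,c6) ✓
Counterexamples (restrictor pairs failing the scope): 1.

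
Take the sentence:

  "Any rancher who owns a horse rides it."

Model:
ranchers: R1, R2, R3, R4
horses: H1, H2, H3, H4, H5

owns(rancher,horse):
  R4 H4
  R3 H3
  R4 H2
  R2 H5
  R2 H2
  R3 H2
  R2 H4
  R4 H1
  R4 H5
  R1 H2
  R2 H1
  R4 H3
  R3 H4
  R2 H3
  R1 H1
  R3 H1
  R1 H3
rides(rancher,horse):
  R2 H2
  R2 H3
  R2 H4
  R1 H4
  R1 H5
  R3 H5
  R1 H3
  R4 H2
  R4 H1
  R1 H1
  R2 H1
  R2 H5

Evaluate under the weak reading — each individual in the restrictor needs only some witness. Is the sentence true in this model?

False

"it" takes "a horse" as antecedent — a donkey pronoun bound across the clause boundary.
Weak reading: every rancher r with some owns-horse has at least one owns-horse h such that rides(r,h).
Per rancher: R1:✓  R2:✓  R3:✗  R4:✓
R3 has no witness among its owns-horses.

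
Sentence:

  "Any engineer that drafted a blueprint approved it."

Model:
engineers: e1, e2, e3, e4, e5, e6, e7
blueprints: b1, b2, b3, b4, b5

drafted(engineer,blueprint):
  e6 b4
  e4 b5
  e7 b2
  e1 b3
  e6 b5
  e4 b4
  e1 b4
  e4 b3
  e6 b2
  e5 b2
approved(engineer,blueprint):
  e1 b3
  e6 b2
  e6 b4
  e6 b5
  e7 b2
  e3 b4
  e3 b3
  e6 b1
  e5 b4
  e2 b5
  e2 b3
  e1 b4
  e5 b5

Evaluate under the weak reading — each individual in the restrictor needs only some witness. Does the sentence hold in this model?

"it" takes "a blueprint" as antecedent — a donkey pronoun bound across the clause boundary.
Weak reading: every engineer e with some drafted-blueprint has at least one drafted-blueprint b such that approved(e,b).
Per engineer: e1:✓  e4:✗  e5:✗  e6:✓  e7:✓
e4 has no witness among its drafted-blueprints.

False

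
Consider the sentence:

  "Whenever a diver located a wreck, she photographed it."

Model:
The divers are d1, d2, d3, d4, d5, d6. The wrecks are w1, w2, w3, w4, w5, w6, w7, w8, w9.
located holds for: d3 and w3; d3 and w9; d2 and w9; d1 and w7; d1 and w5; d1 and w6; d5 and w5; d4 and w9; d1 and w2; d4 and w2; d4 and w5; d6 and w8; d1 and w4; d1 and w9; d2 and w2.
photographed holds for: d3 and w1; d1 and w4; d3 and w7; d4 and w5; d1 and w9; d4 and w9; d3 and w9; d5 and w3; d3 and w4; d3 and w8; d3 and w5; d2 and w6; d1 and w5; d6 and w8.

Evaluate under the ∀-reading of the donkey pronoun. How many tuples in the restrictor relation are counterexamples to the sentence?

8

"it" takes "a wreck" as antecedent — a donkey pronoun bound across the clause boundary.
Strong reading: for every (d,w) with located(d,w), photographed(d,w).
Restrictor pairs: (d1,w2) ✗  (d1,w4) ✓  (d1,w5) ✓  (d1,w6) ✗  (d1,w7) ✗  (d1,w9) ✓  (d2,w2) ✗  (d2,w9) ✗  (d3,w3) ✗  (d3,w9) ✓  (d4,w2) ✗  (d4,w5) ✓  (d4,w9) ✓  (d5,w5) ✗  (d6,w8) ✓
Counterexamples (restrictor pairs failing the scope): 8.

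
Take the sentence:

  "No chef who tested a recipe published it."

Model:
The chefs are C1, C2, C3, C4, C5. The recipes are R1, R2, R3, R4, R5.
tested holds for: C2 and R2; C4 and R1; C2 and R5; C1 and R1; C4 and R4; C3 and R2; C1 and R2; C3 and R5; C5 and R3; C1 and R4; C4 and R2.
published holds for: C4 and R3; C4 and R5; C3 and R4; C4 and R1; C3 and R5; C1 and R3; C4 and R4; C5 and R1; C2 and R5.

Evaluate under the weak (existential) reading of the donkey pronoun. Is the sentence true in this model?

False

"it" takes "a recipe" as antecedent — a donkey pronoun bound across the clause boundary.
Truth condition: for no (c,r) with tested(c,r) does published(c,r) hold.
Restrictor pairs — does the scope hold? (C1,R1):fails  (C1,R2):fails  (C1,R4):fails  (C2,R2):fails  (C2,R5):holds  (C3,R2):fails  (C3,R5):holds  (C4,R1):holds  (C4,R2):fails  (C4,R4):holds  (C5,R3):fails
Scope holds for 4 pair(s), so the sentence is false.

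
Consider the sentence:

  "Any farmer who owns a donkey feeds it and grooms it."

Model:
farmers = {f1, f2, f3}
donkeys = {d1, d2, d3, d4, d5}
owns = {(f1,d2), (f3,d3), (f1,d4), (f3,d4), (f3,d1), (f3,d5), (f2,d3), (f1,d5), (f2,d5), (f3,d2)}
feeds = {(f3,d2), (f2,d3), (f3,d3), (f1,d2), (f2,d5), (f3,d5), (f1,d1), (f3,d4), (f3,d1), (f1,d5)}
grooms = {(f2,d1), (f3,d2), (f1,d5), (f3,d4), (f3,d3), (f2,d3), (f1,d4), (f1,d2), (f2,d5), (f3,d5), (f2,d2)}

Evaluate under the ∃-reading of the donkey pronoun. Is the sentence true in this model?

True

"it" takes "a donkey" as antecedent — a donkey pronoun bound across the clause boundary.
Weak reading: every farmer f with some owns-donkey has at least one owns-donkey d such that feeds(f,d) ∧ grooms(f,d).
Per farmer: f1:✓  f2:✓  f3:✓
Every farmer in the restrictor has a witness.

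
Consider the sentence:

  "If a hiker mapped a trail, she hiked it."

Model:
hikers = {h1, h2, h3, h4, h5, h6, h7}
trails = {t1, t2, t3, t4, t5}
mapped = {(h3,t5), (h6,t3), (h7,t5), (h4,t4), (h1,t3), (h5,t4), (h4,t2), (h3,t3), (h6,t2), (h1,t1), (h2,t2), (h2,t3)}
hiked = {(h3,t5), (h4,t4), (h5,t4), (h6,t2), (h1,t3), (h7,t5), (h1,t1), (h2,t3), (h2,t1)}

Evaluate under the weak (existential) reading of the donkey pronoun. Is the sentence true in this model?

True

"it" takes "a trail" as antecedent — a donkey pronoun bound across the clause boundary.
Weak reading: every hiker h with some mapped-trail has at least one mapped-trail t such that hiked(h,t).
Per hiker: h1:✓  h2:✓  h3:✓  h4:✓  h5:✓  h6:✓  h7:✓
Every hiker in the restrictor has a witness.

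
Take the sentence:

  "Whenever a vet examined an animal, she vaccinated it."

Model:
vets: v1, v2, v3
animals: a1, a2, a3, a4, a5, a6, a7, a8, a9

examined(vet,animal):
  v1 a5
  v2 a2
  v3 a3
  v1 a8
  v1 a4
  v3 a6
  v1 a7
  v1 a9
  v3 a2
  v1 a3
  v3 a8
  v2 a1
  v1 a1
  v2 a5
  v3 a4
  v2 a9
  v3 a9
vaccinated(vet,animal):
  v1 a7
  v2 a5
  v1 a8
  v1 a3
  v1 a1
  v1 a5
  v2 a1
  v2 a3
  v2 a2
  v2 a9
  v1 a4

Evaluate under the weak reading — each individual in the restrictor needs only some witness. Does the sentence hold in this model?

False

"it" takes "an animal" as antecedent — a donkey pronoun bound across the clause boundary.
Weak reading: every vet v with some examined-animal has at least one examined-animal a such that vaccinated(v,a).
Per vet: v1:✓  v2:✓  v3:✗
v3 has no witness among its examined-animals.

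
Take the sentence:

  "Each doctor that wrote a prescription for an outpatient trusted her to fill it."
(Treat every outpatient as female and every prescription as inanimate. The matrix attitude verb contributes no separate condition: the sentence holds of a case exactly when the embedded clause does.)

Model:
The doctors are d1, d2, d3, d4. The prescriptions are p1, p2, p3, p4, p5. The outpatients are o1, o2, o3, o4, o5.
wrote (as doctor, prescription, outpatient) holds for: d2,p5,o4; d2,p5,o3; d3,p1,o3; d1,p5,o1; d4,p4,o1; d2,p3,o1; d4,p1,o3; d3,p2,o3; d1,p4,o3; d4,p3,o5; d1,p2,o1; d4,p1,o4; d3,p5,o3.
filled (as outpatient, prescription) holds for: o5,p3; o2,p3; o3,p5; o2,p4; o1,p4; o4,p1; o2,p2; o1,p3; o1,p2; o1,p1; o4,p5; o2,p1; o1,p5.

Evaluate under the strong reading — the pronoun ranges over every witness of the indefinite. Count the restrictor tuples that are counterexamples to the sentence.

4

"her" takes "an outpatient" as antecedent and "it" takes "a prescription"; both are donkey pronouns co-varying with the restrictor.
Strong reading: for every (d,p,o) with wrote(d,p,o), filled(o,p).
Restrictor triples: (d1,p2,o1)→filled(o1,p2) ✓  (d1,p4,o3)→filled(o3,p4) ✗  (d1,p5,o1)→filled(o1,p5) ✓  (d2,p3,o1)→filled(o1,p3) ✓  (d2,p5,o3)→filled(o3,p5) ✓  (d2,p5,o4)→filled(o4,p5) ✓  (d3,p1,o3)→filled(o3,p1) ✗  (d3,p2,o3)→filled(o3,p2) ✗  (d3,p5,o3)→filled(o3,p5) ✓  (d4,p1,o3)→filled(o3,p1) ✗  (d4,p1,o4)→filled(o4,p1) ✓  (d4,p3,o5)→filled(o5,p3) ✓  (d4,p4,o1)→filled(o1,p4) ✓
Counterexamples (restrictor triples failing the scope): 4.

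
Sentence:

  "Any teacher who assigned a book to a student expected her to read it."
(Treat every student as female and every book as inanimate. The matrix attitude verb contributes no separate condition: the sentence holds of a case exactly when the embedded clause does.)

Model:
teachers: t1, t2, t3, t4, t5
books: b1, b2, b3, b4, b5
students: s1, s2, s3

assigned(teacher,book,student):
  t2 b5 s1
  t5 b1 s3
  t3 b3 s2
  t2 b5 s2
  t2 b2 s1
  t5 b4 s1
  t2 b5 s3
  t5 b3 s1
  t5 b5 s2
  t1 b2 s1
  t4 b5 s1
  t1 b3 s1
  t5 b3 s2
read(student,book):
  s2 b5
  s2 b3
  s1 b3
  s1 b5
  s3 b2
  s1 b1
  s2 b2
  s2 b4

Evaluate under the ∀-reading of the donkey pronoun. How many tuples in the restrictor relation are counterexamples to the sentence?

5

"her" takes "a student" as antecedent and "it" takes "a book"; both are donkey pronouns co-varying with the restrictor.
Strong reading: for every (t,b,s) with assigned(t,b,s), read(s,b).
Restrictor triples: (t1,b2,s1)→read(s1,b2) ✗  (t1,b3,s1)→read(s1,b3) ✓  (t2,b2,s1)→read(s1,b2) ✗  (t2,b5,s1)→read(s1,b5) ✓  (t2,b5,s2)→read(s2,b5) ✓  (t2,b5,s3)→read(s3,b5) ✗  (t3,b3,s2)→read(s2,b3) ✓  (t4,b5,s1)→read(s1,b5) ✓  (t5,b1,s3)→read(s3,b1) ✗  (t5,b3,s1)→read(s1,b3) ✓  (t5,b3,s2)→read(s2,b3) ✓  (t5,b4,s1)→read(s1,b4) ✗  (t5,b5,s2)→read(s2,b5) ✓
Counterexamples (restrictor triples failing the scope): 5.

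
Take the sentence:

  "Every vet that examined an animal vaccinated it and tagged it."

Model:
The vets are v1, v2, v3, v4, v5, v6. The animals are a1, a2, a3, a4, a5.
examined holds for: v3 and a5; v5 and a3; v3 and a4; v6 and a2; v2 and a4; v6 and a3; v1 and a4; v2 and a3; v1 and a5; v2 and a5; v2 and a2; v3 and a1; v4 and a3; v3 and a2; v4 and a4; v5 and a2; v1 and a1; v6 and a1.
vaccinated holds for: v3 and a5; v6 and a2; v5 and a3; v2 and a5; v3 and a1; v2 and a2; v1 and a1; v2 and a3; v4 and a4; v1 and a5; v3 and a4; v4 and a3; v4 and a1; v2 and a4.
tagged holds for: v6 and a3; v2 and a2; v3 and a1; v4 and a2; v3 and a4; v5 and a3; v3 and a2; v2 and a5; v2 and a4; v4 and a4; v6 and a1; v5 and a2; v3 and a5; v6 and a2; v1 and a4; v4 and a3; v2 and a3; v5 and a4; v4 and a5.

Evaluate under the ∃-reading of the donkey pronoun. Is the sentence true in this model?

"it" takes "an animal" as antecedent — a donkey pronoun bound across the clause boundary.
Weak reading: every vet v with some examined-animal has at least one examined-animal a such that vaccinated(v,a) ∧ tagged(v,a).
Per vet: v1:✗  v2:✓  v3:✓  v4:✓  v5:✓  v6:✓
v1 has no witness among its examined-animals.

False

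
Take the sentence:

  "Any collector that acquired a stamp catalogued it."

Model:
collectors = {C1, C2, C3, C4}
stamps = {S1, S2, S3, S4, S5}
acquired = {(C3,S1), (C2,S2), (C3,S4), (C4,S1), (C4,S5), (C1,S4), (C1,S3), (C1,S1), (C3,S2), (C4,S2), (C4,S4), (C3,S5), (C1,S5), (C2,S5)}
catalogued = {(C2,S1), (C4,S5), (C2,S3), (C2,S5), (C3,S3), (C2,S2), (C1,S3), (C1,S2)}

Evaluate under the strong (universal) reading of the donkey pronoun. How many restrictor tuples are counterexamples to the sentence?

10

"it" takes "a stamp" as antecedent — a donkey pronoun bound across the clause boundary.
Strong reading: for every (c,s) with acquired(c,s), catalogued(c,s).
Restrictor pairs: (C1,S1) ✗  (C1,S3) ✓  (C1,S4) ✗  (C1,S5) ✗  (C2,S2) ✓  (C2,S5) ✓  (C3,S1) ✗  (C3,S2) ✗  (C3,S4) ✗  (C3,S5) ✗  (C4,S1) ✗  (C4,S2) ✗  (C4,S4) ✗  (C4,S5) ✓
Counterexamples (restrictor pairs failing the scope): 10.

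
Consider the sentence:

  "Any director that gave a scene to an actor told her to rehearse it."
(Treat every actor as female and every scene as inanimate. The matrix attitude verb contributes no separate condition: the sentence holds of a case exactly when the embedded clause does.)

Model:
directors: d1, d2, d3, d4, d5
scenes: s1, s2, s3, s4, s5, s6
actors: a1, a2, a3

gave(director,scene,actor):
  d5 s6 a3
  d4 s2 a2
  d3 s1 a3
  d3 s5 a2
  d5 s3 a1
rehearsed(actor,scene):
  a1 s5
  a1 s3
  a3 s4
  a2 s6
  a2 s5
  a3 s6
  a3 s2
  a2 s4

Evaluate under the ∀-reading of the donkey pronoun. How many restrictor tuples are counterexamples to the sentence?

"her" takes "an actor" as antecedent and "it" takes "a scene"; both are donkey pronouns co-varying with the restrictor.
Strong reading: for every (d,s,a) with gave(d,s,a), rehearsed(a,s).
Restrictor triples: (d3,s1,a3)→rehearsed(a3,s1) ✗  (d3,s5,a2)→rehearsed(a2,s5) ✓  (d4,s2,a2)→rehearsed(a2,s2) ✗  (d5,s3,a1)→rehearsed(a1,s3) ✓  (d5,s6,a3)→rehearsed(a3,s6) ✓
Counterexamples (restrictor triples failing the scope): 2.

2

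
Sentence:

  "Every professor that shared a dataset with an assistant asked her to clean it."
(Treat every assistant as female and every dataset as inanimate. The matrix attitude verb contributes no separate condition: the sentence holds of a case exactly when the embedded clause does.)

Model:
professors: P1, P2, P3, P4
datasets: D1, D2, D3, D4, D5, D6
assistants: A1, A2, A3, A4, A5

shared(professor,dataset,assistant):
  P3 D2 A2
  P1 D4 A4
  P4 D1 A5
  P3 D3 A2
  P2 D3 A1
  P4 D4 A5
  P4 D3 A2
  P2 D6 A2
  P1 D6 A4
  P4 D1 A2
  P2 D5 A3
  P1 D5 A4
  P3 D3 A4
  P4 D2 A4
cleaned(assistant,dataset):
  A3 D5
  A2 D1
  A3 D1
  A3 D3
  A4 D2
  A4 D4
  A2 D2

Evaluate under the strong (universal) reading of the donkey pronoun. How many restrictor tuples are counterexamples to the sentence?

"her" takes "an assistant" as antecedent and "it" takes "a dataset"; both are donkey pronouns co-varying with the restrictor.
Strong reading: for every (p,d,a) with shared(p,d,a), cleaned(a,d).
Restrictor triples: (P1,D4,A4)→cleaned(A4,D4) ✓  (P1,D5,A4)→cleaned(A4,D5) ✗  (P1,D6,A4)→cleaned(A4,D6) ✗  (P2,D3,A1)→cleaned(A1,D3) ✗  (P2,D5,A3)→cleaned(A3,D5) ✓  (P2,D6,A2)→cleaned(A2,D6) ✗  (P3,D2,A2)→cleaned(A2,D2) ✓  (P3,D3,A2)→cleaned(A2,D3) ✗  (P3,D3,A4)→cleaned(A4,D3) ✗  (P4,D1,A2)→cleaned(A2,D1) ✓  (P4,D1,A5)→cleaned(A5,D1) ✗  (P4,D2,A4)→cleaned(A4,D2) ✓  (P4,D3,A2)→cleaned(A2,D3) ✗  (P4,D4,A5)→cleaned(A5,D4) ✗
Counterexamples (restrictor triples failing the scope): 9.

9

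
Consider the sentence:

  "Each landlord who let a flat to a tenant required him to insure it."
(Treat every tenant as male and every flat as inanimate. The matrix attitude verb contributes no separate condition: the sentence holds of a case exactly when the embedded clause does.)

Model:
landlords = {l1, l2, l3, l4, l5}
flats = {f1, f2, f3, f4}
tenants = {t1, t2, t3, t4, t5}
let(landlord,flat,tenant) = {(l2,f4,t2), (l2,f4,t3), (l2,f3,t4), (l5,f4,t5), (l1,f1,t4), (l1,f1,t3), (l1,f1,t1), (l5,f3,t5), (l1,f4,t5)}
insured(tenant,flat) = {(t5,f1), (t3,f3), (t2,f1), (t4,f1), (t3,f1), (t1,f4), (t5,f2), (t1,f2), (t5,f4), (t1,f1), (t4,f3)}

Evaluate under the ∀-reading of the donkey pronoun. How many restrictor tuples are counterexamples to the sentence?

"him" takes "a tenant" as antecedent and "it" takes "a flat"; both are donkey pronouns co-varying with the restrictor.
Strong reading: for every (l,f,t) with let(l,f,t), insured(t,f).
Restrictor triples: (l1,f1,t1)→insured(t1,f1) ✓  (l1,f1,t3)→insured(t3,f1) ✓  (l1,f1,t4)→insured(t4,f1) ✓  (l1,f4,t5)→insured(t5,f4) ✓  (l2,f3,t4)→insured(t4,f3) ✓  (l2,f4,t2)→insured(t2,f4) ✗  (l2,f4,t3)→insured(t3,f4) ✗  (l5,f3,t5)→insured(t5,f3) ✗  (l5,f4,t5)→insured(t5,f4) ✓
Counterexamples (restrictor triples failing the scope): 3.

3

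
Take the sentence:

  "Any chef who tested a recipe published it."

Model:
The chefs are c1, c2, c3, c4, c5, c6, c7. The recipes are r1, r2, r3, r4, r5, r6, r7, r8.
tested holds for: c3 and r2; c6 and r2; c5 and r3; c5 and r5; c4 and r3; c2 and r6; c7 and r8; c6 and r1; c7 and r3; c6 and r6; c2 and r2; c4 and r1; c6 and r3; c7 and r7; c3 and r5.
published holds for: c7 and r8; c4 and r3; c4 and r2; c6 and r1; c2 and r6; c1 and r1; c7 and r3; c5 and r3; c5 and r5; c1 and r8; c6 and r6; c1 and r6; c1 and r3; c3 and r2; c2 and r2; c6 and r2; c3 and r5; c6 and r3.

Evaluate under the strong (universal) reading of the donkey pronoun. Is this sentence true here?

"it" takes "a recipe" as antecedent — a donkey pronoun bound across the clause boundary.
Strong reading: for every (c,r) with tested(c,r), published(c,r).
Restrictor pairs: (c2,r2) ✓  (c2,r6) ✓  (c3,r2) ✓  (c3,r5) ✓  (c4,r1) ✗  (c4,r3) ✓  (c5,r3) ✓  (c5,r5) ✓  (c6,r1) ✓  (c6,r2) ✓  (c6,r3) ✓  (c6,r6) ✓  (c7,r3) ✓  (c7,r7) ✗  (c7,r8) ✓
Counterexample: (c4,r1) is in tested but fails the scope.

False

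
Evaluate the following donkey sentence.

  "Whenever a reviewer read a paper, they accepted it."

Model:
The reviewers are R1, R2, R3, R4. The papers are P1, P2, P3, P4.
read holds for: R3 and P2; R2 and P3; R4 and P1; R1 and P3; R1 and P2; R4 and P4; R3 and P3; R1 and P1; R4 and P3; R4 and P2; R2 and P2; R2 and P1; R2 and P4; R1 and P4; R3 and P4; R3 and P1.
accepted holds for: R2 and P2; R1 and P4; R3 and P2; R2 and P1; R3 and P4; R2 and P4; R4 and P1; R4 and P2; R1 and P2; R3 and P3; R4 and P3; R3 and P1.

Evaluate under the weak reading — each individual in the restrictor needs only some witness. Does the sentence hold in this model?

"it" takes "a paper" as antecedent — a donkey pronoun bound across the clause boundary.
Weak reading: every reviewer r with some read-paper has at least one read-paper p such that accepted(r,p).
Per reviewer: R1:✓  R2:✓  R3:✓  R4:✓
Every reviewer in the restrictor has a witness.

True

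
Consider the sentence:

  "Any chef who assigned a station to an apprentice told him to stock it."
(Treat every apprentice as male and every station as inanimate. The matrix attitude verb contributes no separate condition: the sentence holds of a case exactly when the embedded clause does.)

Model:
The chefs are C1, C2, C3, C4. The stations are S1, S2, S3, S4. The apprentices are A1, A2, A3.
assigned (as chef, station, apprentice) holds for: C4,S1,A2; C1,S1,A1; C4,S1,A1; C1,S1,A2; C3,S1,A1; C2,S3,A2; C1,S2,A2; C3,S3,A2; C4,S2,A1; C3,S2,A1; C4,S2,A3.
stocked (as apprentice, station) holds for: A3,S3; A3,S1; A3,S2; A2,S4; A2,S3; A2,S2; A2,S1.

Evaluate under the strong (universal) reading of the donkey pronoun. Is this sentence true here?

"him" takes "an apprentice" as antecedent and "it" takes "a station"; both are donkey pronouns co-varying with the restrictor.
Strong reading: for every (c,s,a) with assigned(c,s,a), stocked(a,s).
Restrictor triples: (C1,S1,A1)→stocked(A1,S1) ✗  (C1,S1,A2)→stocked(A2,S1) ✓  (C1,S2,A2)→stocked(A2,S2) ✓  (C2,S3,A2)→stocked(A2,S3) ✓  (C3,S1,A1)→stocked(A1,S1) ✗  (C3,S2,A1)→stocked(A1,S2) ✗  (C3,S3,A2)→stocked(A2,S3) ✓  (C4,S1,A1)→stocked(A1,S1) ✗  (C4,S1,A2)→stocked(A2,S1) ✓  (C4,S2,A1)→stocked(A1,S2) ✗  (C4,S2,A3)→stocked(A3,S2) ✓
Counterexample: (C1,S1,A1) — stocked(A1,S1) does not hold.

False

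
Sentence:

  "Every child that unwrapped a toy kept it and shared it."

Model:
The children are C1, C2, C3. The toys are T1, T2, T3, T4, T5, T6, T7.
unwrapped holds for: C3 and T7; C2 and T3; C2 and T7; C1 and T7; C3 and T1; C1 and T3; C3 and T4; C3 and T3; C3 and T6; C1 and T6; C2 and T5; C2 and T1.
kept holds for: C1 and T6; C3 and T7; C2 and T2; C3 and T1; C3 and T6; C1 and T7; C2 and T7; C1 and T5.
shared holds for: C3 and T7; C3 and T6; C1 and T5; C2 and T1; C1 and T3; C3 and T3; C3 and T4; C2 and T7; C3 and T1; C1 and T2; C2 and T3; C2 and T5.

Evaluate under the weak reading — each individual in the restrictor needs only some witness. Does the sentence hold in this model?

False

"it" takes "a toy" as antecedent — a donkey pronoun bound across the clause boundary.
Weak reading: every child c with some unwrapped-toy has at least one unwrapped-toy t such that kept(c,t) ∧ shared(c,t).
Per child: C1:✗  C2:✓  C3:✓
C1 has no witness among its unwrapped-toys.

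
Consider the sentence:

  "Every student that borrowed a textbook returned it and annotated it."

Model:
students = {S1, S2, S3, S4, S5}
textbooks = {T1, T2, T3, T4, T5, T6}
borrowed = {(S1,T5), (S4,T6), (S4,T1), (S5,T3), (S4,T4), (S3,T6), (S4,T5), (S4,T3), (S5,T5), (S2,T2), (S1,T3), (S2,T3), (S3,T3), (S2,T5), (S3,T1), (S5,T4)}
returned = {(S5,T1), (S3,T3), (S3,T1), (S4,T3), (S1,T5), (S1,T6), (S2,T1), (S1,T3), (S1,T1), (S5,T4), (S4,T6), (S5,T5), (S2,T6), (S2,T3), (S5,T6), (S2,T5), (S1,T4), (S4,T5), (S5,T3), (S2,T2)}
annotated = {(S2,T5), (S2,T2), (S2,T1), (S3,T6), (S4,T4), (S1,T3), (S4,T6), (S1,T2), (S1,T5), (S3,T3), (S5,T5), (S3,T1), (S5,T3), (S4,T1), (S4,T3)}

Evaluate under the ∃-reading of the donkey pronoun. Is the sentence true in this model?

True

"it" takes "a textbook" as antecedent — a donkey pronoun bound across the clause boundary.
Weak reading: every student s with some borrowed-textbook has at least one borrowed-textbook t such that returned(s,t) ∧ annotated(s,t).
Per student: S1:✓  S2:✓  S3:✓  S4:✓  S5:✓
Every student in the restrictor has a witness.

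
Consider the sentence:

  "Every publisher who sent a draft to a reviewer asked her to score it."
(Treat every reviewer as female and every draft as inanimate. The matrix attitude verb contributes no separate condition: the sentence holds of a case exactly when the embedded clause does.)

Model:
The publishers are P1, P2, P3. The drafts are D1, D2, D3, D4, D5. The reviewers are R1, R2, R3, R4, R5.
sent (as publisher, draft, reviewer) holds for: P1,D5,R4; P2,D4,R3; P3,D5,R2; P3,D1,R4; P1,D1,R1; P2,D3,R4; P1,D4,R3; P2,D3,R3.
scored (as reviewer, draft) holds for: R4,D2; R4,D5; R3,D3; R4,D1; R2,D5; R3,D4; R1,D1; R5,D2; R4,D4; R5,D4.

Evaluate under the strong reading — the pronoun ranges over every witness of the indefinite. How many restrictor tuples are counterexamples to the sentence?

"her" takes "a reviewer" as antecedent and "it" takes "a draft"; both are donkey pronouns co-varying with the restrictor.
Strong reading: for every (p,d,r) with sent(p,d,r), scored(r,d).
Restrictor triples: (P1,D1,R1)→scored(R1,D1) ✓  (P1,D4,R3)→scored(R3,D4) ✓  (P1,D5,R4)→scored(R4,D5) ✓  (P2,D3,R3)→scored(R3,D3) ✓  (P2,D3,R4)→scored(R4,D3) ✗  (P2,D4,R3)→scored(R3,D4) ✓  (P3,D1,R4)→scored(R4,D1) ✓  (P3,D5,R2)→scored(R2,D5) ✓
Counterexamples (restrictor triples failing the scope): 1.

1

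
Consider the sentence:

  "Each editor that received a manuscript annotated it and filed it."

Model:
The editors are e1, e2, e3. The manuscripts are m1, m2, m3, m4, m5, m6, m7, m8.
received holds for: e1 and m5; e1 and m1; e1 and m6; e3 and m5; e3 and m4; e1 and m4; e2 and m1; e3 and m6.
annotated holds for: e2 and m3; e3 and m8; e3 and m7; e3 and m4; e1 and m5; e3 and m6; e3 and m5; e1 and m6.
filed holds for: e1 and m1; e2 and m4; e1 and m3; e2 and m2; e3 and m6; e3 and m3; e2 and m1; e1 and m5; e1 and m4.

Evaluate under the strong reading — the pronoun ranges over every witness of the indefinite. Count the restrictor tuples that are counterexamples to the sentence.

"it" takes "a manuscript" as antecedent — a donkey pronoun bound across the clause boundary.
Strong reading: for every (e,m) with received(e,m), annotated(e,m) ∧ filed(e,m).
Restrictor pairs: (e1,m1) ✗  (e1,m4) ✗  (e1,m5) ✓  (e1,m6) ✗  (e2,m1) ✗  (e3,m4) ✗  (e3,m5) ✗  (e3,m6) ✓
Counterexamples (restrictor pairs failing the scope): 6.

6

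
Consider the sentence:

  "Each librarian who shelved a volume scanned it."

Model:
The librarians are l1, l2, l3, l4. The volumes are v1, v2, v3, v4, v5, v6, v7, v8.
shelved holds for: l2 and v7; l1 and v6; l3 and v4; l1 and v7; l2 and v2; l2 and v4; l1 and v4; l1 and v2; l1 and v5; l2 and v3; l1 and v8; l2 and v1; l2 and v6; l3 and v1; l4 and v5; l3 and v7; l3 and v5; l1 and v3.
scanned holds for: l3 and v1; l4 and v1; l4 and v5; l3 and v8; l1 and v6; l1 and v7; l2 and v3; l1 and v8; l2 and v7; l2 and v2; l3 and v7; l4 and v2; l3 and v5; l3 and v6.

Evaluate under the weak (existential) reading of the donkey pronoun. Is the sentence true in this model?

"it" takes "a volume" as antecedent — a donkey pronoun bound across the clause boundary.
Weak reading: every librarian l with some shelved-volume has at least one shelved-volume v such that scanned(l,v).
Per librarian: l1:✓  l2:✓  l3:✓  l4:✓
Every librarian in the restrictor has a witness.

True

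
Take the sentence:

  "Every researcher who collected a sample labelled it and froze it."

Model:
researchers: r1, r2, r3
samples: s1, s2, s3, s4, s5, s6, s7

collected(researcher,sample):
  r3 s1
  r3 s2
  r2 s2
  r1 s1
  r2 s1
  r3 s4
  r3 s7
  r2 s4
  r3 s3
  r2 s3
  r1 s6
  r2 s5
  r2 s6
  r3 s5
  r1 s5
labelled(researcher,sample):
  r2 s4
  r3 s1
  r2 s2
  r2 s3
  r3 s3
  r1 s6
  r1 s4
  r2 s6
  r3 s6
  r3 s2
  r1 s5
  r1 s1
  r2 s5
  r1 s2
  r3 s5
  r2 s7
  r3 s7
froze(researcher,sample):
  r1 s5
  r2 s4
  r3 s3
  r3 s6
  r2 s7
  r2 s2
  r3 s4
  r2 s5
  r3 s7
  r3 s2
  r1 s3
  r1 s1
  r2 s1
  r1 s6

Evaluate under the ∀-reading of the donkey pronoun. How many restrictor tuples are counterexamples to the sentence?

6

"it" takes "a sample" as antecedent — a donkey pronoun bound across the clause boundary.
Strong reading: for every (r,s) with collected(r,s), labelled(r,s) ∧ froze(r,s).
Restrictor pairs: (r1,s1) ✓  (r1,s5) ✓  (r1,s6) ✓  (r2,s1) ✗  (r2,s2) ✓  (r2,s3) ✗  (r2,s4) ✓  (r2,s5) ✓  (r2,s6) ✗  (r3,s1) ✗  (r3,s2) ✓  (r3,s3) ✓  (r3,s4) ✗  (r3,s5) ✗  (r3,s7) ✓
Counterexamples (restrictor pairs failing the scope): 6.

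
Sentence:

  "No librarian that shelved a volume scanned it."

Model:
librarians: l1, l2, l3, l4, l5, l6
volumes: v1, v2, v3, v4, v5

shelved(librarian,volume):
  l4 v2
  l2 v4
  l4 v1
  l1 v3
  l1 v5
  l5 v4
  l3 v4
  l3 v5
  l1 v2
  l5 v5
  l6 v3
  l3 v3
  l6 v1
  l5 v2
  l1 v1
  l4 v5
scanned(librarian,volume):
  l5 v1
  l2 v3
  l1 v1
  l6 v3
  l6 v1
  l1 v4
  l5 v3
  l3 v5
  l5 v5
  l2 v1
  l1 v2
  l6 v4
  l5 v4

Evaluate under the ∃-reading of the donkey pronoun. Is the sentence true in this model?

False

"it" takes "a volume" as antecedent — a donkey pronoun bound across the clause boundary.
Truth condition: for no (l,v) with shelved(l,v) does scanned(l,v) hold.
Restrictor pairs — does the scope hold? (l1,v1):holds  (l1,v2):holds  (l1,v3):fails  (l1,v5):fails  (l2,v4):fails  (l3,v3):fails  (l3,v4):fails  (l3,v5):holds  (l4,v1):fails  (l4,v2):fails  (l4,v5):fails  (l5,v2):fails  (l5,v4):holds  (l5,v5):holds  (l6,v1):holds  (l6,v3):holds
Scope holds for 7 pair(s), so the sentence is false.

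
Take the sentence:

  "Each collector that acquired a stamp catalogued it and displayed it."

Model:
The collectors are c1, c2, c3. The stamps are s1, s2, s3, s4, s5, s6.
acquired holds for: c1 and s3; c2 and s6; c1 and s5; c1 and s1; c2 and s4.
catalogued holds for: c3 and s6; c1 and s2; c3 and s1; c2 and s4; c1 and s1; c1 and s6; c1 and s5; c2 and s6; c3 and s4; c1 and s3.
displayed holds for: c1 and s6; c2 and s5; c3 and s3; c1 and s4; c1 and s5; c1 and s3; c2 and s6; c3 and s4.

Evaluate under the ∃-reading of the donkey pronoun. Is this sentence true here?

True

"it" takes "a stamp" as antecedent — a donkey pronoun bound across the clause boundary.
Weak reading: every collector c with some acquired-stamp has at least one acquired-stamp s such that catalogued(c,s) ∧ displayed(c,s).
Per collector: c1:✓  c2:✓
Every collector in the restrictor has a witness.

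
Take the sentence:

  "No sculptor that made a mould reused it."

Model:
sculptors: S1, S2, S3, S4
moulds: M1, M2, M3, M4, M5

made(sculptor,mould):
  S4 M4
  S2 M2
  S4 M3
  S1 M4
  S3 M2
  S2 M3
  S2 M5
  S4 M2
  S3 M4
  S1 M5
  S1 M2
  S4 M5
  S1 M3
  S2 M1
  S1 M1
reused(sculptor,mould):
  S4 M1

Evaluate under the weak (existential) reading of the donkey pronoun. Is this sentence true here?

True

"it" takes "a mould" as antecedent — a donkey pronoun bound across the clause boundary.
Truth condition: for no (s,m) with made(s,m) does reused(s,m) hold.
Restrictor pairs — does the scope hold? (S1,M1):fails  (S1,M2):fails  (S1,M3):fails  (S1,M4):fails  (S1,M5):fails  (S2,M1):fails  (S2,M2):fails  (S2,M3):fails  (S2,M5):fails  (S3,M2):fails  (S3,M4):fails  (S4,M2):fails  (S4,M3):fails  (S4,M4):fails  (S4,M5):fails
Scope holds for no restrictor pair, so the sentence is true.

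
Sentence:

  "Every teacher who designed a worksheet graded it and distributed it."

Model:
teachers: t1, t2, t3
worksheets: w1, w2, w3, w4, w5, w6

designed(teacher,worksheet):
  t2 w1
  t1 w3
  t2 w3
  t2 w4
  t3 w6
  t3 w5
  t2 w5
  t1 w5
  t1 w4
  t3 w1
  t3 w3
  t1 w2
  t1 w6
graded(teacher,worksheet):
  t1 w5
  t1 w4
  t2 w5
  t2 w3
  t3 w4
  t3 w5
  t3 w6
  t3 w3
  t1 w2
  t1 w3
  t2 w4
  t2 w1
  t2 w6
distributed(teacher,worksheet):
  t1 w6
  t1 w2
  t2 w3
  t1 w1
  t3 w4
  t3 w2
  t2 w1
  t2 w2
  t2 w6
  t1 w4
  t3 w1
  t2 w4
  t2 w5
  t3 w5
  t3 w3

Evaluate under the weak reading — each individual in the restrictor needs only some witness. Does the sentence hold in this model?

"it" takes "a worksheet" as antecedent — a donkey pronoun bound across the clause boundary.
Weak reading: every teacher t with some designed-worksheet has at least one designed-worksheet w such that graded(t,w) ∧ distributed(t,w).
Per teacher: t1:✓  t2:✓  t3:✓
Every teacher in the restrictor has a witness.

True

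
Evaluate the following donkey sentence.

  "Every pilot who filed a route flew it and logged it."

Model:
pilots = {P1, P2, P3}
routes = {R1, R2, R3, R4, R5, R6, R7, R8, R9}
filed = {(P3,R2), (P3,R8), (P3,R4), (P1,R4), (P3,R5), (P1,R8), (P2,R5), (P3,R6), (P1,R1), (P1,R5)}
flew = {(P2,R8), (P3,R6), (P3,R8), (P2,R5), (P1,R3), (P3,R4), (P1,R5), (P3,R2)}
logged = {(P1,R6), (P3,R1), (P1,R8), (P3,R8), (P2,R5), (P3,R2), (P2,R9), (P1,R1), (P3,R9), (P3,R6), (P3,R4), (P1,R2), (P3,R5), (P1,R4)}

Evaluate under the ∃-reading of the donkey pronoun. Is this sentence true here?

False

"it" takes "a route" as antecedent — a donkey pronoun bound across the clause boundary.
Weak reading: every pilot p with some filed-route has at least one filed-route r such that flew(p,r) ∧ logged(p,r).
Per pilot: P1:✗  P2:✓  P3:✓
P1 has no witness among its filed-routes.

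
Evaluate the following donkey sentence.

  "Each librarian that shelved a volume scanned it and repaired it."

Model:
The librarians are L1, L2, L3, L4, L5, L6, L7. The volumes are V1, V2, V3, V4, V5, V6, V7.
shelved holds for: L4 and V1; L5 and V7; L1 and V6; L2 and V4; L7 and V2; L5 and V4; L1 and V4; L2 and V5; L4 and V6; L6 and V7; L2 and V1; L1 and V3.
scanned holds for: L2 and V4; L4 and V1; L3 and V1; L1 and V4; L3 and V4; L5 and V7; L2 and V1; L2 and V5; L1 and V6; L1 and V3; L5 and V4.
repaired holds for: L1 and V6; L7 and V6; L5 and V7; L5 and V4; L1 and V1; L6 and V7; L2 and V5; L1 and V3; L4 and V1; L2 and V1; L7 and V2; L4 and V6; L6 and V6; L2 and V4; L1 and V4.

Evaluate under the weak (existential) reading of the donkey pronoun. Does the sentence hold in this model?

"it" takes "a volume" as antecedent — a donkey pronoun bound across the clause boundary.
Weak reading: every librarian l with some shelved-volume has at least one shelved-volume v such that scanned(l,v) ∧ repaired(l,v).
Per librarian: L1:✓  L2:✓  L4:✓  L5:✓  L6:✗  L7:✗
L6 has no witness among its shelved-volumes.

False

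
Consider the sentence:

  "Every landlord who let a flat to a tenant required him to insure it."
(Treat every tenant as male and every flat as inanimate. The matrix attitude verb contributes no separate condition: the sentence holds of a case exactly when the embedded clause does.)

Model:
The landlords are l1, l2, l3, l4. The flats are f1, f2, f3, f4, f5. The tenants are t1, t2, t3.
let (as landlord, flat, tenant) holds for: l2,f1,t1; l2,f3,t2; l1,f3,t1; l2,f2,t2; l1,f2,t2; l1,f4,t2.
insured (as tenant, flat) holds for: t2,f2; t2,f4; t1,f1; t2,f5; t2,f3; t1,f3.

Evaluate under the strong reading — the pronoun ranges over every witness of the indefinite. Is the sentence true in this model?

True

"him" takes "a tenant" as antecedent and "it" takes "a flat"; both are donkey pronouns co-varying with the restrictor.
Strong reading: for every (l,f,t) with let(l,f,t), insured(t,f).
Restrictor triples: (l1,f2,t2)→insured(t2,f2) ✓  (l1,f3,t1)→insured(t1,f3) ✓  (l1,f4,t2)→insured(t2,f4) ✓  (l2,f1,t1)→insured(t1,f1) ✓  (l2,f2,t2)→insured(t2,f2) ✓  (l2,f3,t2)→insured(t2,f3) ✓
Every restrictor triple satisfies the scope.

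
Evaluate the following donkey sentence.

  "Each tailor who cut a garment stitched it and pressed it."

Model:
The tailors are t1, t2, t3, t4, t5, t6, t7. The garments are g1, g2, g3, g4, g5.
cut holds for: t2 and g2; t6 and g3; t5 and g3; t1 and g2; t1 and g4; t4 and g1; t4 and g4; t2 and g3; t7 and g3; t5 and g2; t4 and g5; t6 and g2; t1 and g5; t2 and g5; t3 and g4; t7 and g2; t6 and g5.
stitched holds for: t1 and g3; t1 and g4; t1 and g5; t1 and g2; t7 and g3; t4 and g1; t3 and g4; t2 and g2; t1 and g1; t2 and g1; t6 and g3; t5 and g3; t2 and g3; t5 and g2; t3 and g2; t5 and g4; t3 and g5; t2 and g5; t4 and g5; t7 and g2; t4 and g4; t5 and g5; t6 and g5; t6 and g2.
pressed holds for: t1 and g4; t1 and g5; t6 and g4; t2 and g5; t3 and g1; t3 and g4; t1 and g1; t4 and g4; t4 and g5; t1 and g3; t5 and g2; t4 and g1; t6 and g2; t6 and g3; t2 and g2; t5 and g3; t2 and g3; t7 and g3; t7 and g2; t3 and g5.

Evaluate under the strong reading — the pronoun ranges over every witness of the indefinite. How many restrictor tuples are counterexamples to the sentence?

2

"it" takes "a garment" as antecedent — a donkey pronoun bound across the clause boundary.
Strong reading: for every (t,g) with cut(t,g), stitched(t,g) ∧ pressed(t,g).
Restrictor pairs: (t1,g2) ✗  (t1,g4) ✓  (t1,g5) ✓  (t2,g2) ✓  (t2,g3) ✓  (t2,g5) ✓  (t3,g4) ✓  (t4,g1) ✓  (t4,g4) ✓  (t4,g5) ✓  (t5,g2) ✓  (t5,g3) ✓  (t6,g2) ✓  (t6,g3) ✓  (t6,g5) ✗  (t7,g2) ✓  (t7,g3) ✓
Counterexamples (restrictor pairs failing the scope): 2.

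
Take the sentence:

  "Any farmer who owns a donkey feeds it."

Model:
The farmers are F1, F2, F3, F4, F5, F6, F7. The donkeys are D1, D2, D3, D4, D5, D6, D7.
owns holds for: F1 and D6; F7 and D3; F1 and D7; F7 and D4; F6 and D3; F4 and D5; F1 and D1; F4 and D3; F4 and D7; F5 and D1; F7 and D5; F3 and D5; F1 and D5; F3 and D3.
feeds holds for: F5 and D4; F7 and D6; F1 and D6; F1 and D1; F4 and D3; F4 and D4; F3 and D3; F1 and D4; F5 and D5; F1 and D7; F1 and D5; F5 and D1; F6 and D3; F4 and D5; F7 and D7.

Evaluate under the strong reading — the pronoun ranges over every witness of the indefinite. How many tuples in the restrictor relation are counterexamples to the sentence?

5

"it" takes "a donkey" as antecedent — a donkey pronoun bound across the clause boundary.
Strong reading: for every (f,d) with owns(f,d), feeds(f,d).
Restrictor pairs: (F1,D1) ✓  (F1,D5) ✓  (F1,D6) ✓  (F1,D7) ✓  (F3,D3) ✓  (F3,D5) ✗  (F4,D3) ✓  (F4,D5) ✓  (F4,D7) ✗  (F5,D1) ✓  (F6,D3) ✓  (F7,D3) ✗  (F7,D4) ✗  (F7,D5) ✗
Counterexamples (restrictor pairs failing the scope): 5.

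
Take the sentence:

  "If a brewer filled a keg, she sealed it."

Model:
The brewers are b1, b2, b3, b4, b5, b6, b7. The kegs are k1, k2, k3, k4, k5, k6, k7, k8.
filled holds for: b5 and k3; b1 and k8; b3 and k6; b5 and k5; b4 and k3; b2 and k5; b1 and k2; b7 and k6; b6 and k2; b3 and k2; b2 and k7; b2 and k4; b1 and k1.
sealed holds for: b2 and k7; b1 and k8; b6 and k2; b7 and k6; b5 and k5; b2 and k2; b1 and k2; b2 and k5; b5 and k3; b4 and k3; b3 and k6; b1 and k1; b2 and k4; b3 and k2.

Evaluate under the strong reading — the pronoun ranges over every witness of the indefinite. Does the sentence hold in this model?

"it" takes "a keg" as antecedent — a donkey pronoun bound across the clause boundary.
Strong reading: for every (b,k) with filled(b,k), sealed(b,k).
Restrictor pairs: (b1,k1) ✓  (b1,k2) ✓  (b1,k8) ✓  (b2,k4) ✓  (b2,k5) ✓  (b2,k7) ✓  (b3,k2) ✓  (b3,k6) ✓  (b4,k3) ✓  (b5,k3) ✓  (b5,k5) ✓  (b6,k2) ✓  (b7,k6) ✓
Every restrictor pair satisfies the scope.

True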